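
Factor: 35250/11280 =25/8 = 2^( - 3)*5^2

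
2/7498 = 1/3749= 0.00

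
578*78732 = 45507096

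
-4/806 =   -  2/403 = - 0.00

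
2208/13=2208/13 = 169.85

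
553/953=553/953 =0.58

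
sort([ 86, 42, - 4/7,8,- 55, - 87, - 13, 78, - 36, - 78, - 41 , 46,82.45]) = [ - 87, - 78, - 55  , - 41, - 36,- 13,  -  4/7,8,42,46,78 , 82.45,86 ] 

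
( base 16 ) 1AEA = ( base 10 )6890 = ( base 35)5lu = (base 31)758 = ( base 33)6AQ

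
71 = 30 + 41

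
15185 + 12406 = 27591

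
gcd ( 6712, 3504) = 8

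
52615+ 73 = 52688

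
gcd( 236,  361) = 1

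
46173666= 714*64669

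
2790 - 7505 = - 4715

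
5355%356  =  15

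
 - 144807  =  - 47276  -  97531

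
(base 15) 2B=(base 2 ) 101001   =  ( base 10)41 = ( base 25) 1G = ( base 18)25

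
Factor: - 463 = -463^1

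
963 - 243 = 720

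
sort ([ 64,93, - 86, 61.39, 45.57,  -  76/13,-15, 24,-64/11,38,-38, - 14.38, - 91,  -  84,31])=[  -  91 , - 86, - 84, - 38, - 15,-14.38, - 76/13, - 64/11, 24,  31,38, 45.57,61.39, 64,93] 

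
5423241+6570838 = 11994079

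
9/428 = 9/428 = 0.02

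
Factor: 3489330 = 2^1*3^1 * 5^1*13^1*23^1*389^1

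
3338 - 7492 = -4154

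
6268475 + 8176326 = 14444801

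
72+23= 95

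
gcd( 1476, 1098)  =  18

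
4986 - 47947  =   - 42961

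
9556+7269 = 16825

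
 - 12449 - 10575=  - 23024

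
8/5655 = 8/5655 =0.00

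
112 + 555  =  667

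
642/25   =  25 + 17/25=25.68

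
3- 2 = 1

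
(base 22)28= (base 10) 52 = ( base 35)1h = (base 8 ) 64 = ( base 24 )24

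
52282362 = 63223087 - 10940725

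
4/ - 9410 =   -  1 + 4703/4705 = - 0.00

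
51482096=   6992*7363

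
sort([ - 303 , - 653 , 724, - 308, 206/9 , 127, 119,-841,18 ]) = [ - 841, - 653,- 308 , - 303, 18, 206/9,119, 127,  724 ]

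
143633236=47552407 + 96080829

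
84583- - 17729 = 102312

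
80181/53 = 1512+45/53 = 1512.85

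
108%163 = 108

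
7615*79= 601585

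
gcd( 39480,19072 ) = 8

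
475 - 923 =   -  448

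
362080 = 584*620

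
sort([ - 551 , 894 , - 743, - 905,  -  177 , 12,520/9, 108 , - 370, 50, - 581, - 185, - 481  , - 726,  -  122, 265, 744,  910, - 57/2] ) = [ - 905, - 743,  -  726, - 581, - 551, - 481,-370, - 185, - 177, - 122  , - 57/2,  12 , 50, 520/9,108,265 , 744,894,910 ]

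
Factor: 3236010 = 2^1*3^1* 5^1*107867^1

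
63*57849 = 3644487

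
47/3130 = 47/3130 = 0.02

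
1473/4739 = 1473/4739= 0.31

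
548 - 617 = - 69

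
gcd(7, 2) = 1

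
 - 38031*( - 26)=988806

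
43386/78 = 7231/13 = 556.23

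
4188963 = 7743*541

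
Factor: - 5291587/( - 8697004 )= 2^ ( - 2)*7^1*23^2*1429^1*2174251^(- 1) 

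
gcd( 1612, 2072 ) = 4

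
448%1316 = 448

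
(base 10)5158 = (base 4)1100212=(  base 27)721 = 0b1010000100110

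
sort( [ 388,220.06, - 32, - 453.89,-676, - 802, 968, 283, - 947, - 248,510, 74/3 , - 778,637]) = [ - 947, - 802,  -  778, - 676 , - 453.89, - 248, - 32, 74/3, 220.06, 283 , 388 , 510, 637, 968]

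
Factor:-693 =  - 3^2*7^1  *11^1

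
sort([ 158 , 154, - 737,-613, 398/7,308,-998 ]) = [ - 998 , - 737, - 613,398/7,154,158,  308 ]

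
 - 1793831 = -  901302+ - 892529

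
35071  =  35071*1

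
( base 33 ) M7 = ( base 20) 1GD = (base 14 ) 3A5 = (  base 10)733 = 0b1011011101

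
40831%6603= 1213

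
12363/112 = 110  +  43/112 = 110.38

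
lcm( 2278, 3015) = 102510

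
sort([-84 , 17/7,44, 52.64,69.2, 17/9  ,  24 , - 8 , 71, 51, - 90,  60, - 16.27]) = [ - 90,- 84, - 16.27,-8,  17/9,17/7, 24,44,51, 52.64,  60,69.2,71]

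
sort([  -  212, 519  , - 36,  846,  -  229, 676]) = [ - 229, - 212, - 36,519,676,846]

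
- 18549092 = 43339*( - 428)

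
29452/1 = 29452= 29452.00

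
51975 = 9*5775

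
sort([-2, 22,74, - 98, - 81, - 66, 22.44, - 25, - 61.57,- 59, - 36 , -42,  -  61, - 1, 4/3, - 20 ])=[  -  98, - 81,  -  66,-61.57,  -  61, - 59,  -  42, - 36, - 25,-20, -2, - 1, 4/3, 22, 22.44, 74] 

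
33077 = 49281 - 16204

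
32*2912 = 93184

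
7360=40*184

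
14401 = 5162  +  9239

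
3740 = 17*220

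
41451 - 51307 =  - 9856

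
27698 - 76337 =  - 48639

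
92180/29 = 92180/29   =  3178.62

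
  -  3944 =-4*986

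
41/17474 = 41/17474 = 0.00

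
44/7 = 6+ 2/7 =6.29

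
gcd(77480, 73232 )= 8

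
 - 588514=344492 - 933006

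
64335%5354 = 87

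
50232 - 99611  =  -49379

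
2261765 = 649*3485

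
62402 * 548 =34196296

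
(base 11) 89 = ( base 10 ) 97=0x61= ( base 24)41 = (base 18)57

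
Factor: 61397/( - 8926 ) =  - 2^( - 1)*7^3*179^1*4463^( - 1) 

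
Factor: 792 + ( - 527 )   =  265=5^1*53^1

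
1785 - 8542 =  - 6757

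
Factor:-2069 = -2069^1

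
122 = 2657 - 2535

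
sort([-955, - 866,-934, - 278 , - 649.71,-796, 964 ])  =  [ - 955,-934, - 866, - 796 , - 649.71, - 278, 964 ] 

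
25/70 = 5/14=0.36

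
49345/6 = 49345/6 = 8224.17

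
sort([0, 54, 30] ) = [0, 30,  54] 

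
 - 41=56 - 97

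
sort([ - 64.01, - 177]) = [ - 177,-64.01]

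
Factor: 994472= 2^3*124309^1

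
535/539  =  535/539=0.99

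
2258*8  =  18064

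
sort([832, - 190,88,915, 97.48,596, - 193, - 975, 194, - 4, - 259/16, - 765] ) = [ - 975,-765,-193, - 190, - 259/16, - 4,88,97.48,194, 596, 832, 915]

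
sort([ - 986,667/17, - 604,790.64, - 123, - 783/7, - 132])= [ - 986 , - 604,  -  132, - 123, - 783/7,667/17 , 790.64]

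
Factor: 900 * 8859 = 2^2*3^3*5^2*2953^1 = 7973100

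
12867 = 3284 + 9583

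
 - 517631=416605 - 934236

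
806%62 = 0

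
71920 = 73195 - 1275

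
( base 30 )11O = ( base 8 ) 1672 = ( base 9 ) 1270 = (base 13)585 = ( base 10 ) 954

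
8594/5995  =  8594/5995=1.43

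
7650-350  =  7300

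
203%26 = 21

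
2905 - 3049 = - 144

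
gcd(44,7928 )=4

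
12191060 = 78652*155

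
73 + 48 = 121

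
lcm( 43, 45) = 1935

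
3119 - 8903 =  - 5784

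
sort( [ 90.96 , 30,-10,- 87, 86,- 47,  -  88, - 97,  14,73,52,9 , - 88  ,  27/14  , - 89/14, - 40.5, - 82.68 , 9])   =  [-97, - 88,-88, - 87,-82.68,-47 ,- 40.5,-10,-89/14, 27/14, 9, 9,  14, 30,52, 73,86, 90.96]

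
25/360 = 5/72 = 0.07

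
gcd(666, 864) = 18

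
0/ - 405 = 0/1 = - 0.00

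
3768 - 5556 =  - 1788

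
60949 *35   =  2133215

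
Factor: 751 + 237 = 988 = 2^2*13^1*19^1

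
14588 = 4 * 3647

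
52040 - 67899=-15859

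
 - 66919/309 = -66919/309  =  - 216.57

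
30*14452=433560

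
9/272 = 9/272 = 0.03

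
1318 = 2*659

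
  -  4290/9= - 1430/3 = - 476.67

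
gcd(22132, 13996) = 4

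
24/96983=24/96983 = 0.00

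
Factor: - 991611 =-3^2*239^1*461^1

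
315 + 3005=3320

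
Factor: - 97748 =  - 2^2*7^1 * 3491^1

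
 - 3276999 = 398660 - 3675659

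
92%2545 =92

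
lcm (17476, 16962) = 576708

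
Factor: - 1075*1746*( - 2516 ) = 4722406200 = 2^3*3^2*5^2*17^1 * 37^1*43^1*97^1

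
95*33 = 3135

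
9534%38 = 34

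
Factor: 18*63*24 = 2^4*3^5*7^1 = 27216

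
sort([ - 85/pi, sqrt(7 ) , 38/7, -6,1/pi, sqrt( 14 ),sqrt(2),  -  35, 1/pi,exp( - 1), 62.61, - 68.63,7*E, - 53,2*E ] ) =[ - 68.63, - 53 , - 35,-85/pi , - 6,1/pi,  1/pi, exp( - 1 ), sqrt( 2 ), sqrt ( 7), sqrt ( 14 ),38/7,2*E , 7*E, 62.61] 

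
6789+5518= 12307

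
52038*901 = 46886238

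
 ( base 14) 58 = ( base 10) 78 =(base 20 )3i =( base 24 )36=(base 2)1001110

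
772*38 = 29336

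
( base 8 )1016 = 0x20E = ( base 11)439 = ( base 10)526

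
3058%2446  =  612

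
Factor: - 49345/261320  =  -71/376 = - 2^( - 3)*47^(- 1) * 71^1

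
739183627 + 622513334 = 1361696961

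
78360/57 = 26120/19 =1374.74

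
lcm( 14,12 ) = 84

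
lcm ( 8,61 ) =488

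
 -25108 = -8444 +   -  16664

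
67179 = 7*9597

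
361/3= 361/3 = 120.33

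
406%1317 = 406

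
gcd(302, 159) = 1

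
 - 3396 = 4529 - 7925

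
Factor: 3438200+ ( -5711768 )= - 2^5*3^1*11^1*2153^1= - 2273568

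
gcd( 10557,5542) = 17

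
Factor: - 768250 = - 2^1*5^3*  7^1 * 439^1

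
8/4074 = 4/2037= 0.00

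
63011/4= 15752 + 3/4 = 15752.75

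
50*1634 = 81700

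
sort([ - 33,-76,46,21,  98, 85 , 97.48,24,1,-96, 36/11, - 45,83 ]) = [-96, - 76, - 45,- 33,1, 36/11, 21, 24, 46, 83,85, 97.48, 98]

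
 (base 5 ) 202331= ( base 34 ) 5NT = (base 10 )6591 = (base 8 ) 14677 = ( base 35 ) 5db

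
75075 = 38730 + 36345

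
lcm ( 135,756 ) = 3780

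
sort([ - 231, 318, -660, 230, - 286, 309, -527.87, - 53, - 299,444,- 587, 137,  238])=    [ - 660,-587, - 527.87,  -  299, - 286, - 231,-53,137,  230, 238, 309,318, 444 ]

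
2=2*1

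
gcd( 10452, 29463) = 3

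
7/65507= 7/65507 = 0.00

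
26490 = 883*30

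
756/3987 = 84/443 = 0.19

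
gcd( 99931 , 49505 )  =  1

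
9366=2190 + 7176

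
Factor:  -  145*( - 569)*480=39602400  =  2^5*3^1 * 5^2 *29^1* 569^1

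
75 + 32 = 107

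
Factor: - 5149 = -19^1*271^1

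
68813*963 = 66266919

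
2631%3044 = 2631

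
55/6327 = 55/6327 = 0.01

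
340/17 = 20 = 20.00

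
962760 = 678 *1420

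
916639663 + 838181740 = 1754821403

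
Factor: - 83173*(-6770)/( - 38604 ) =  - 2^( - 1)*3^( - 1)*5^1  *  31^1 * 677^1*2683^1*3217^( - 1 )=- 281540605/19302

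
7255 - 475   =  6780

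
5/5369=5/5369 = 0.00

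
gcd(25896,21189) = 3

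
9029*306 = 2762874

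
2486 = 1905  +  581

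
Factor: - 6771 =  - 3^1*37^1*61^1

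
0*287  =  0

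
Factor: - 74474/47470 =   -  37237/23735 = -5^( - 1)*23^1*47^( - 1)*101^( - 1 )*1619^1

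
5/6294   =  5/6294 = 0.00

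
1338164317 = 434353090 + 903811227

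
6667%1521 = 583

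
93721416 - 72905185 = 20816231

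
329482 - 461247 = -131765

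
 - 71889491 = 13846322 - 85735813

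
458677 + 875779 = 1334456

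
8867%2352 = 1811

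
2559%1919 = 640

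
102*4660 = 475320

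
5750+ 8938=14688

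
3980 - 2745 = 1235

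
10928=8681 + 2247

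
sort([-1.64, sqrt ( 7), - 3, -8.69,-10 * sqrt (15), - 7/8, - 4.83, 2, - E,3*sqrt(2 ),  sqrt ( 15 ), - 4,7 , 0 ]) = [ - 10*sqrt( 15), - 8.69, - 4.83, - 4, - 3, -E, - 1.64, - 7/8,0,2, sqrt ( 7 ),sqrt ( 15 ), 3*sqrt( 2), 7]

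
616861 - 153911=462950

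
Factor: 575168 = 2^6*11^1*19^1*43^1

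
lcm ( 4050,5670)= 28350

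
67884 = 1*67884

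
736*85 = 62560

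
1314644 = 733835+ 580809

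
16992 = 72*236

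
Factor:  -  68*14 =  - 2^3*7^1*17^1 = -952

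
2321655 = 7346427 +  - 5024772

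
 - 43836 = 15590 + -59426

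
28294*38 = 1075172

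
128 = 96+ 32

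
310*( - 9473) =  - 2936630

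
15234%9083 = 6151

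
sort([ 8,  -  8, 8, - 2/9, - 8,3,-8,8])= [ - 8,  -  8, - 8,- 2/9 , 3,8,8, 8]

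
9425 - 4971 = 4454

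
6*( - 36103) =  - 216618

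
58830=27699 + 31131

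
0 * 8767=0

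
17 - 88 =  - 71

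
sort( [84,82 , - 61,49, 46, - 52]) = [ - 61, - 52,46,  49,82,  84] 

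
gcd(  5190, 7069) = 1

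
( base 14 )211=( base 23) HG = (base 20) 107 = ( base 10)407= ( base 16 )197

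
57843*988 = 57148884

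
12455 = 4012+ 8443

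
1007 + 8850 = 9857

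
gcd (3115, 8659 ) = 7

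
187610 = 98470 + 89140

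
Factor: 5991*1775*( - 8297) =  -3^1*5^2*71^1*1997^1*8297^1= - 88230505425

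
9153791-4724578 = 4429213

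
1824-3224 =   -  1400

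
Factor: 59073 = 3^1 * 7^1*29^1*97^1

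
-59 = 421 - 480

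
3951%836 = 607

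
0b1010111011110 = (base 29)6J1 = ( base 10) 5598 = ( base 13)2718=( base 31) 5pi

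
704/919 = 704/919 = 0.77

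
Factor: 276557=276557^1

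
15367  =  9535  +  5832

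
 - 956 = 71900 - 72856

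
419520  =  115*3648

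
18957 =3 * 6319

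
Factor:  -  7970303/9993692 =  -2^ ( - 2 ) * 11^1 *724573^1*2498423^( -1)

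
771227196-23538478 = 747688718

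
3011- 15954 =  - 12943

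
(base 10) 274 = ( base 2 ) 100010010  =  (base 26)AE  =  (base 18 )F4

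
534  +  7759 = 8293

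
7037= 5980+1057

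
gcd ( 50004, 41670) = 8334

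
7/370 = 7/370 = 0.02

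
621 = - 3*(- 207) 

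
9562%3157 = 91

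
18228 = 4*4557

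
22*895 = 19690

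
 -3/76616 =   -  3/76616 = -  0.00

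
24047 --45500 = 69547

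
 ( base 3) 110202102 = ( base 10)9299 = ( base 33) 8HQ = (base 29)b1j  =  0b10010001010011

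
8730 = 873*10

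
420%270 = 150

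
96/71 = 96/71 = 1.35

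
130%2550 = 130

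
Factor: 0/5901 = 0 = 0^1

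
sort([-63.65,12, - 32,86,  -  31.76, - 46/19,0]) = [ - 63.65,-32, - 31.76, - 46/19,0,12,86 ]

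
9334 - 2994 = 6340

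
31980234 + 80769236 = 112749470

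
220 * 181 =39820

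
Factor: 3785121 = 3^2*420569^1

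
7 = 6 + 1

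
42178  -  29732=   12446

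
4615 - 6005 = -1390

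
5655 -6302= -647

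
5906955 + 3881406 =9788361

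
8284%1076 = 752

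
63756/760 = 15939/190 = 83.89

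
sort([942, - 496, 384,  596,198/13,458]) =[ - 496, 198/13,384,458, 596,942 ]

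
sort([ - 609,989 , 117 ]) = [  -  609,  117, 989 ]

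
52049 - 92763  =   - 40714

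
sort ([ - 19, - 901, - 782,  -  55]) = [-901,  -  782, - 55 , - 19 ] 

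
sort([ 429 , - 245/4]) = [ - 245/4, 429 ] 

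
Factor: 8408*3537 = 2^3*3^3 * 131^1*1051^1 = 29739096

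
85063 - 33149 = 51914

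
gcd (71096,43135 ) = 1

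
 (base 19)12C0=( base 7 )31524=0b1111010000001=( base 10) 7809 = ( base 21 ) hei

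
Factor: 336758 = 2^1*163^1* 1033^1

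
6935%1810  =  1505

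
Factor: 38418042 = 2^1*3^1*13^1 * 269^1 *1831^1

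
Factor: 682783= 97^1 * 7039^1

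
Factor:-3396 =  - 2^2*3^1 * 283^1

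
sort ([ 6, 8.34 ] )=[ 6, 8.34 ]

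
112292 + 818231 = 930523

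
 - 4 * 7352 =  - 29408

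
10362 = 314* 33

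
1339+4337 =5676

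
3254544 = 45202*72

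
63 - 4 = 59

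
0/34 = 0 = 0.00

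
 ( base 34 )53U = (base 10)5912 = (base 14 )2224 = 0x1718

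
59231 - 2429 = 56802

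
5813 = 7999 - 2186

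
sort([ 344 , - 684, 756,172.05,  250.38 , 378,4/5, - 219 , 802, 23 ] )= [ - 684, -219 , 4/5, 23, 172.05,250.38 , 344,378,756  ,  802 ] 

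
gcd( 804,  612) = 12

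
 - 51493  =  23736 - 75229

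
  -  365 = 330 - 695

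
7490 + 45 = 7535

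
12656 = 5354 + 7302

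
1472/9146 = 736/4573 = 0.16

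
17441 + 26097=43538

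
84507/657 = 28169/219 = 128.63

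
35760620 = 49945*716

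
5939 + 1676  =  7615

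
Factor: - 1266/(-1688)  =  3/4 = 2^( - 2)*3^1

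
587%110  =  37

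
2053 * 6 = 12318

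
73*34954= 2551642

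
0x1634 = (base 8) 13064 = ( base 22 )BG8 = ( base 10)5684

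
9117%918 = 855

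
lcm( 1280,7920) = 126720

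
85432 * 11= 939752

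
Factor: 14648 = 2^3*1831^1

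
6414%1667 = 1413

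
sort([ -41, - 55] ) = [ - 55, - 41]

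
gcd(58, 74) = 2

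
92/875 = 92/875 = 0.11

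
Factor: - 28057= - 28057^1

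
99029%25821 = 21566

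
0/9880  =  0 =0.00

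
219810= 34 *6465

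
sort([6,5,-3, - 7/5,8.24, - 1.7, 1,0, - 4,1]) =[  -  4, - 3, -1.7 , - 7/5, 0,  1, 1, 5,6,8.24]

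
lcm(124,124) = 124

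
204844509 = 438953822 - 234109313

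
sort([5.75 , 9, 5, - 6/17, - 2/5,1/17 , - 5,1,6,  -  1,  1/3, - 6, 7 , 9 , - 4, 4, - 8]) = [ - 8, - 6, - 5,-4,-1, - 2/5, - 6/17,1/17,1/3,1, 4, 5, 5.75,6, 7,9,9 ]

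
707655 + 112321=819976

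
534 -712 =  - 178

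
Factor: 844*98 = 82712 = 2^3 * 7^2*211^1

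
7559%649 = 420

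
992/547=992/547 = 1.81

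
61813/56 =61813/56 = 1103.80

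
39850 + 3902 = 43752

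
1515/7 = 1515/7= 216.43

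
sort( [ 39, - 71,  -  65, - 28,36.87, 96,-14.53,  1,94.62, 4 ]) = [ - 71, - 65,- 28 , - 14.53, 1,4,36.87, 39,94.62,96]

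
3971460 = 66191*60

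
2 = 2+0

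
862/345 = 2 + 172/345  =  2.50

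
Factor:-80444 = -2^2*7^1* 13^2*17^1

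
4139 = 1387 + 2752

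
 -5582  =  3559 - 9141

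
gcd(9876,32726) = 2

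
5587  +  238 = 5825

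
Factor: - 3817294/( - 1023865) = 2^1*5^(-1)*13^1*193^ ( - 1)*1061^( - 1)*146819^1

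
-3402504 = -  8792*387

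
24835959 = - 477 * ( - 52067)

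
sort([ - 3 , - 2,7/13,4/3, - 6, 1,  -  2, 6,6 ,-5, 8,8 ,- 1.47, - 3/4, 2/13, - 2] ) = [ - 6, - 5, - 3, - 2, - 2, - 2,-1.47, - 3/4, 2/13,7/13,  1, 4/3,6, 6, 8,  8]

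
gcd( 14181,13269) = 3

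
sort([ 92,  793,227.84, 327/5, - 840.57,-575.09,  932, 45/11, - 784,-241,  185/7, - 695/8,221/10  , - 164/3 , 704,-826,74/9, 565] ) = [ - 840.57,  -  826,  -  784, -575.09, -241 , - 695/8, - 164/3,45/11, 74/9,221/10,  185/7,327/5,92,227.84 , 565, 704, 793, 932] 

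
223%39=28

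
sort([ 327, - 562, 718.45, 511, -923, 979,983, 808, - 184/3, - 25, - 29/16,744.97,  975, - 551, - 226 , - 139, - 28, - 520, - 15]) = [ - 923, - 562, - 551, - 520, - 226, - 139, - 184/3, - 28, - 25, - 15, - 29/16, 327, 511, 718.45, 744.97,808, 975, 979,983] 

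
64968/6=10828 = 10828.00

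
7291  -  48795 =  - 41504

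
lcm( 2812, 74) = 2812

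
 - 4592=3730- 8322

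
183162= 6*30527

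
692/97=692/97 = 7.13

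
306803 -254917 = 51886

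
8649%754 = 355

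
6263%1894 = 581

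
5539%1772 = 223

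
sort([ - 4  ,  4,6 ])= [ - 4, 4, 6]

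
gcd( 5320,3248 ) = 56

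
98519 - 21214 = 77305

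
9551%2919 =794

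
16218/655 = 16218/655 = 24.76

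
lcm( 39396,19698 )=39396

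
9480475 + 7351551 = 16832026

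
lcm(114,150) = 2850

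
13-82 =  - 69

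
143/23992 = 143/23992  =  0.01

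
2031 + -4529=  - 2498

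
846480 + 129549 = 976029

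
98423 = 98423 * 1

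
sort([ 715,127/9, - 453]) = [ - 453, 127/9, 715]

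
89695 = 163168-73473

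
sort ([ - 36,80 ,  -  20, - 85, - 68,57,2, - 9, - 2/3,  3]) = [ - 85, - 68 , - 36, - 20, - 9, - 2/3, 2, 3, 57,80 ] 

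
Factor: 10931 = 17^1 * 643^1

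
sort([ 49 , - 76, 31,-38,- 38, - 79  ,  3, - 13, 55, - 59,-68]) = [ - 79, - 76 ,  -  68, - 59, - 38, - 38, - 13,3 , 31,49, 55]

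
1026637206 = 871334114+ 155303092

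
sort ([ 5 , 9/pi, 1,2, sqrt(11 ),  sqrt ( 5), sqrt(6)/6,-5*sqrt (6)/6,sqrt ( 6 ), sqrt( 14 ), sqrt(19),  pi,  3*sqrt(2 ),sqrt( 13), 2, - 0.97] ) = [ - 5*sqrt( 6) /6, - 0.97, sqrt( 6)/6, 1,2 , 2, sqrt(5), sqrt( 6),9/pi, pi,  sqrt(11),sqrt(13), sqrt(14),3*sqrt(2), sqrt(19 ), 5 ]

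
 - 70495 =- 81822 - - 11327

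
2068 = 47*44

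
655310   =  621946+33364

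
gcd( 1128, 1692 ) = 564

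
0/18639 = 0  =  0.00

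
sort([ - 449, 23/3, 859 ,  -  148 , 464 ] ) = [ - 449, - 148, 23/3,  464,  859]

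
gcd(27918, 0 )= 27918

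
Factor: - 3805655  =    -  5^1 * 7^1*227^1*479^1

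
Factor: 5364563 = 41^1*130843^1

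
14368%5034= 4300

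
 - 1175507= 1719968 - 2895475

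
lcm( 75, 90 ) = 450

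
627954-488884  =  139070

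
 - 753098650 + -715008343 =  - 1468106993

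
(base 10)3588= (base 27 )4OO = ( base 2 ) 111000000100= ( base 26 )580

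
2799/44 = 63 + 27/44=63.61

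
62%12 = 2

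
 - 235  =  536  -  771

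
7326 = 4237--3089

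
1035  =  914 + 121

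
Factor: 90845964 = 2^2*3^2*11^1*229409^1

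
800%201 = 197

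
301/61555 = 301/61555= 0.00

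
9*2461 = 22149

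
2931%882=285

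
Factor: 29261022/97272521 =2^1 *3^1*7^1*17^ ( - 1) * 696691^1*5721913^ (  -  1) 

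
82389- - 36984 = 119373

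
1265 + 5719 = 6984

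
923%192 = 155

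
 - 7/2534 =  - 1/362 = - 0.00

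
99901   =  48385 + 51516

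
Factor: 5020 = 2^2  *  5^1*251^1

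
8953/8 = 8953/8 = 1119.12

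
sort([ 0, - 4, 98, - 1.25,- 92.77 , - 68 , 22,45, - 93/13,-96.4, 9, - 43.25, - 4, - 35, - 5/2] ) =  [ - 96.4,-92.77,  -  68, - 43.25 , - 35, - 93/13 , - 4, - 4, - 5/2, - 1.25, 0, 9, 22, 45,98 ] 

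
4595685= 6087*755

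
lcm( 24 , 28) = 168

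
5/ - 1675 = - 1 + 334/335 = - 0.00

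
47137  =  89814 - 42677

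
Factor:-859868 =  - 2^2*214967^1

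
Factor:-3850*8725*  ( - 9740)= 2^3 * 5^5 * 7^1*11^1 * 349^1*487^1 = 327178775000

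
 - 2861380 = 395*( - 7244) 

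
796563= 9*88507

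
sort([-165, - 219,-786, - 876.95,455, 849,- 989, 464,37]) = [ - 989, - 876.95, - 786, - 219, - 165, 37,455, 464,  849]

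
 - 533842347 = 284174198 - 818016545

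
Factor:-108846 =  - 2^1 * 3^2*6047^1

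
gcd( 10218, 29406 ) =78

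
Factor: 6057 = 3^2*673^1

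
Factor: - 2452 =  - 2^2*613^1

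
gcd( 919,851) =1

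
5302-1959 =3343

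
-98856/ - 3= 32952 + 0/1 = 32952.00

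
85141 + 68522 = 153663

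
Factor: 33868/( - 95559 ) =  - 2^2*3^(  -  1)*53^( -1)*601^( - 1 )*8467^1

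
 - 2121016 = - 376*5641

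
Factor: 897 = 3^1*13^1*23^1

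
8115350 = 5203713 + 2911637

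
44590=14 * 3185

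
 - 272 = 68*(-4 ) 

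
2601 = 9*289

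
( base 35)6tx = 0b10000011001110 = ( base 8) 20316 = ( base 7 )33325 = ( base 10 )8398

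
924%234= 222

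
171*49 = 8379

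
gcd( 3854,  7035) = 1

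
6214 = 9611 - 3397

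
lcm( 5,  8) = 40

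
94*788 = 74072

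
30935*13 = 402155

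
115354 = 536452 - 421098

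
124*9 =1116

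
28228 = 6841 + 21387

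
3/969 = 1/323 = 0.00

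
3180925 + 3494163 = 6675088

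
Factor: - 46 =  - 2^1*23^1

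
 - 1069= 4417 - 5486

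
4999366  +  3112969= 8112335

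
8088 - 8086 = 2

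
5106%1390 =936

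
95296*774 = 73759104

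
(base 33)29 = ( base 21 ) 3c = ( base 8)113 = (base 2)1001011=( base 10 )75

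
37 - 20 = 17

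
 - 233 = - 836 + 603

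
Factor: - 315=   -  3^2*5^1*7^1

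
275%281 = 275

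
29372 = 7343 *4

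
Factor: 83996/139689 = 92/153 = 2^2*3^ ( - 2)*17^(-1)*23^1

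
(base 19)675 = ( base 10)2304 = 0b100100000000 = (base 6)14400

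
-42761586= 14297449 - 57059035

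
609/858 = 203/286=0.71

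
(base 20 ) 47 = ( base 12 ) 73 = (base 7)153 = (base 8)127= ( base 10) 87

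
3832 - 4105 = - 273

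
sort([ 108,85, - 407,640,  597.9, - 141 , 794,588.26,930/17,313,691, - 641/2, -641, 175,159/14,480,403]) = [ - 641, - 407,-641/2,-141,159/14, 930/17, 85 , 108,175, 313 , 403, 480, 588.26,597.9,640,691,794]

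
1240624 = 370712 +869912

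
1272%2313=1272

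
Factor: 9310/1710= 3^(-2 )*7^2 =49/9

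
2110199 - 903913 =1206286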